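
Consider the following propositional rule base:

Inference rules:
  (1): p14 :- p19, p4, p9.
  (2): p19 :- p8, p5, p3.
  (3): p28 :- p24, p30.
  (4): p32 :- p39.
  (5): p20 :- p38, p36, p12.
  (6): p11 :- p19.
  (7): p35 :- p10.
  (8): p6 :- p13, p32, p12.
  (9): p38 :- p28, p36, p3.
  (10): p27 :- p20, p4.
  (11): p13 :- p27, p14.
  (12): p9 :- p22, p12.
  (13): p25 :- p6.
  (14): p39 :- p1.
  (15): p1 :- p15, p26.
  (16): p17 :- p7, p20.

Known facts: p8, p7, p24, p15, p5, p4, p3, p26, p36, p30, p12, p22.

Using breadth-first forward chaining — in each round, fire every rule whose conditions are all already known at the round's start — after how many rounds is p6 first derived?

6

Round 1: (2) [p19 :- p8, p5, p3.]; (3) [p28 :- p24, p30.]; (12) [p9 :- p22, p12.]; (15) [p1 :- p15, p26.]. Adds p19, p28, p9, p1.
Round 2: (1) [p14 :- p19, p4, p9.]; (6) [p11 :- p19.]; (9) [p38 :- p28, p36, p3.]; (14) [p39 :- p1.]. Adds p14, p11, p38, p39.
Round 3: (4) [p32 :- p39.]; (5) [p20 :- p38, p36, p12.]. Adds p32, p20.
Round 4: (10) [p27 :- p20, p4.]; (16) [p17 :- p7, p20.]. Adds p27, p17.
Round 5: (11) [p13 :- p27, p14.]. Adds p13.
Round 6: (8) [p6 :- p13, p32, p12.]. Adds p6.
p6 first appears in round 6.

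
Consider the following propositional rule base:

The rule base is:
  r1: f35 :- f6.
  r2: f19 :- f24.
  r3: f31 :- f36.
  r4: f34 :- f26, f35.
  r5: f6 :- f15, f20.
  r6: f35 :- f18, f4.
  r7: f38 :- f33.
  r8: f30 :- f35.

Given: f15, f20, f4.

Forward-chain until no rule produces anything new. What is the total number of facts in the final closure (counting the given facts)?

6

Round 1: r5 [f6 :- f15, f20.]. New: f6.
Round 2: r1 [f35 :- f6.]. New: f35.
Round 3: r8 [f30 :- f35.]. New: f30.
Closure: {f15, f20, f30, f35, f4, f6} — 6 facts.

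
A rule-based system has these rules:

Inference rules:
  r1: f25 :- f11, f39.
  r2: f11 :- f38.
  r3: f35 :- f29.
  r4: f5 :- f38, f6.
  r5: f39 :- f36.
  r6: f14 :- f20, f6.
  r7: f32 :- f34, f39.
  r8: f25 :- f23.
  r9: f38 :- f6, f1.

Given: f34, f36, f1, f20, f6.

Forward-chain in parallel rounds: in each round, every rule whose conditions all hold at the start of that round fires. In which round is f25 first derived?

3

Round 1 — r5, r6, r9, derive f39, f14, f38.
Round 2 — r2, r4, r7, derive f11, f5, f32.
Round 3 — r1, derive f25.
f25 first appears in round 3.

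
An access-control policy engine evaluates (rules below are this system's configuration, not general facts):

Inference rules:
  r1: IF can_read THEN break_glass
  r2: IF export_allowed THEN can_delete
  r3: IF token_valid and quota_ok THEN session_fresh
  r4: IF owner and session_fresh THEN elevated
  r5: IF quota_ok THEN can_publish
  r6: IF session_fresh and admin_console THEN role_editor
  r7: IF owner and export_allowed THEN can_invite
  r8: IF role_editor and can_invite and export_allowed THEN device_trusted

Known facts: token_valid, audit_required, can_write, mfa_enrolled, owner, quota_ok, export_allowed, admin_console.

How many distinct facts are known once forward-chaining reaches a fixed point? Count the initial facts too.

Round 1: r2 [IF export_allowed THEN can_delete]; r3 [IF token_valid and quota_ok THEN session_fresh]; r5 [IF quota_ok THEN can_publish]; r7 [IF owner and export_allowed THEN can_invite]. Adds can_delete, session_fresh, can_publish, can_invite.
Round 2: r4 [IF owner and session_fresh THEN elevated]; r6 [IF session_fresh and admin_console THEN role_editor]. Adds elevated, role_editor.
Round 3: r8 [IF role_editor and can_invite and export_allowed THEN device_trusted]. Adds device_trusted.
Closure: {admin_console, audit_required, can_delete, can_invite, can_publish, can_write, device_trusted, elevated, export_allowed, mfa_enrolled, owner, quota_ok, role_editor, session_fresh, token_valid} — 15 facts.

15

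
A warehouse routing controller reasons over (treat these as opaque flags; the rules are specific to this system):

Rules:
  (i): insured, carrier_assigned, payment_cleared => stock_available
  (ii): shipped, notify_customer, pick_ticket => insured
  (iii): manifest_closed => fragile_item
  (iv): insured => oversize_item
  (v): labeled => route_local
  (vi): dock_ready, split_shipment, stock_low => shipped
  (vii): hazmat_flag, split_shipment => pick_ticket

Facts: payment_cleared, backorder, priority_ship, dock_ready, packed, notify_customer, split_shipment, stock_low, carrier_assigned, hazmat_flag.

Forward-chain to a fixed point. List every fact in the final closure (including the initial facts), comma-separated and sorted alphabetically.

backorder, carrier_assigned, dock_ready, hazmat_flag, insured, notify_customer, oversize_item, packed, payment_cleared, pick_ticket, priority_ship, shipped, split_shipment, stock_available, stock_low

Round 1: (vi) [dock_ready, split_shipment, stock_low => shipped]; (vii) [hazmat_flag, split_shipment => pick_ticket]. Adds shipped, pick_ticket.
Round 2: (ii) [shipped, notify_customer, pick_ticket => insured]. Adds insured.
Round 3: (i) [insured, carrier_assigned, payment_cleared => stock_available]; (iv) [insured => oversize_item]. Adds stock_available, oversize_item.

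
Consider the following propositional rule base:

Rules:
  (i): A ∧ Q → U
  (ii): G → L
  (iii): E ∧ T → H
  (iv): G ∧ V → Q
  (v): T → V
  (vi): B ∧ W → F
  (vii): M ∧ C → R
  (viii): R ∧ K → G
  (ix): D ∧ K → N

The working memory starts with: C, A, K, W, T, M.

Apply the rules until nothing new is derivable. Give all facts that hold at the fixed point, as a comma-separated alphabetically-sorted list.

[1] (v) [T → V]; (vii) [M ∧ C → R]. ⇒ new: V, R.
[2] (viii) [R ∧ K → G]. ⇒ new: G.
[3] (ii) [G → L]; (iv) [G ∧ V → Q]. ⇒ new: L, Q.
[4] (i) [A ∧ Q → U]. ⇒ new: U.

A, C, G, K, L, M, Q, R, T, U, V, W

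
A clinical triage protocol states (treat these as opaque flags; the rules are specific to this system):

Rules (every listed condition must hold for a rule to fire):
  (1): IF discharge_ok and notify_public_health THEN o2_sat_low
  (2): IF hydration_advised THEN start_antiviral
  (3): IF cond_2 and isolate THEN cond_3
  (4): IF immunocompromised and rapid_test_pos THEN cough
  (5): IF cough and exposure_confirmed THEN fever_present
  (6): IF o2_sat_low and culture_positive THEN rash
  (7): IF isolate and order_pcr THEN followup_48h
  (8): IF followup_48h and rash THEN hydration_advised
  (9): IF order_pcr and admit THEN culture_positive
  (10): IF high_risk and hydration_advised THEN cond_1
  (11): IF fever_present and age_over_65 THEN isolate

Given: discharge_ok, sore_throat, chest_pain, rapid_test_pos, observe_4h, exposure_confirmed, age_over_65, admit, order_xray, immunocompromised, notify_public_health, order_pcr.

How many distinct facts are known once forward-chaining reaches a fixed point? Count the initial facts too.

Round 1: (1) [IF discharge_ok and notify_public_health THEN o2_sat_low]; (4) [IF immunocompromised and rapid_test_pos THEN cough]; (9) [IF order_pcr and admit THEN culture_positive]. New: o2_sat_low, cough, culture_positive.
Round 2: (5) [IF cough and exposure_confirmed THEN fever_present]; (6) [IF o2_sat_low and culture_positive THEN rash]. New: fever_present, rash.
Round 3: (11) [IF fever_present and age_over_65 THEN isolate]. New: isolate.
Round 4: (7) [IF isolate and order_pcr THEN followup_48h]. New: followup_48h.
Round 5: (8) [IF followup_48h and rash THEN hydration_advised]. New: hydration_advised.
Round 6: (2) [IF hydration_advised THEN start_antiviral]. New: start_antiviral.
Closure: {admit, age_over_65, chest_pain, cough, culture_positive, discharge_ok, exposure_confirmed, fever_present, followup_48h, hydration_advised, immunocompromised, isolate, notify_public_health, o2_sat_low, observe_4h, order_pcr, order_xray, rapid_test_pos, rash, sore_throat, start_antiviral} — 21 facts.

21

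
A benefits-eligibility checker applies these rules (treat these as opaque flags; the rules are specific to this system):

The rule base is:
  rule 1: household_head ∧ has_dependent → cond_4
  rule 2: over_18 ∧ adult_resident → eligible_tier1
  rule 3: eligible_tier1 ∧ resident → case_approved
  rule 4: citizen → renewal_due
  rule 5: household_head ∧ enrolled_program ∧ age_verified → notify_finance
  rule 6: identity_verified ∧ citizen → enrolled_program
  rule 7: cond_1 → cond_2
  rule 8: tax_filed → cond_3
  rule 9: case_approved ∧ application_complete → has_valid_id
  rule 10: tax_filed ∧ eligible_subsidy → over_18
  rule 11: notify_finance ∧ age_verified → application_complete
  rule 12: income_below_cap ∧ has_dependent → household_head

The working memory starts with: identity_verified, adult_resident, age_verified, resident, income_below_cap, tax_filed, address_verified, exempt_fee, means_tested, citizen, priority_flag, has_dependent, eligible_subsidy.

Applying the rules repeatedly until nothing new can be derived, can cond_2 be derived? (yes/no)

Round 1 — rule 4, rule 6, rule 8, rule 10, rule 12, derive renewal_due, enrolled_program, cond_3, over_18, household_head.
Round 2 — rule 1, rule 2, rule 5, derive cond_4, eligible_tier1, notify_finance.
Round 3 — rule 3, rule 11, derive case_approved, application_complete.
Round 4 — rule 9, derive has_valid_id.
Fixed point reached. cond_2 is concluded only by rule 7; rule 7 needs cond_1 (never derived).

no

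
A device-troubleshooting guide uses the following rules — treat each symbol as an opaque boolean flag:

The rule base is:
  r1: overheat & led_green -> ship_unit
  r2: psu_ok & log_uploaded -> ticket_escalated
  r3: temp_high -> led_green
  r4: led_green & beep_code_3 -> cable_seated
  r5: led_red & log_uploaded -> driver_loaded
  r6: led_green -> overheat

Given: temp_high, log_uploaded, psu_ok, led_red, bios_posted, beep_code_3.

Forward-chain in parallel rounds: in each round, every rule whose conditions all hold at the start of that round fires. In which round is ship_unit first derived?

Round 1: r2 [psu_ok & log_uploaded -> ticket_escalated]; r3 [temp_high -> led_green]; r5 [led_red & log_uploaded -> driver_loaded]. Adds ticket_escalated, led_green, driver_loaded.
Round 2: r4 [led_green & beep_code_3 -> cable_seated]; r6 [led_green -> overheat]. Adds cable_seated, overheat.
Round 3: r1 [overheat & led_green -> ship_unit]. Adds ship_unit.
ship_unit first appears in round 3.

3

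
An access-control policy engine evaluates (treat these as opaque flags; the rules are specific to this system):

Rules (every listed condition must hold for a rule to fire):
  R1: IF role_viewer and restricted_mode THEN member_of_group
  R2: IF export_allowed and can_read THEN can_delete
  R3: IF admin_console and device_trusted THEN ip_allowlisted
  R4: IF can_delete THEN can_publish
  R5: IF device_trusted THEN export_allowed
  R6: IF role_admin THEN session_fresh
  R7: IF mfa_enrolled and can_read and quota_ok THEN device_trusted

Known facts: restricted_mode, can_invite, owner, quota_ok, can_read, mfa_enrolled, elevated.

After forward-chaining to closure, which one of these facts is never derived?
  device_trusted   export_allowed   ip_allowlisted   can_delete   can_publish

ip_allowlisted

Round 1: R7 [IF mfa_enrolled and can_read and quota_ok THEN device_trusted]. New: device_trusted.
Round 2: R5 [IF device_trusted THEN export_allowed]. New: export_allowed.
Round 3: R2 [IF export_allowed and can_read THEN can_delete]. New: can_delete.
Round 4: R4 [IF can_delete THEN can_publish]. New: can_publish.
Derived: export_allowed (round 2), can_delete (round 3), device_trusted (round 1), can_publish (round 4). ip_allowlisted never appears in any round.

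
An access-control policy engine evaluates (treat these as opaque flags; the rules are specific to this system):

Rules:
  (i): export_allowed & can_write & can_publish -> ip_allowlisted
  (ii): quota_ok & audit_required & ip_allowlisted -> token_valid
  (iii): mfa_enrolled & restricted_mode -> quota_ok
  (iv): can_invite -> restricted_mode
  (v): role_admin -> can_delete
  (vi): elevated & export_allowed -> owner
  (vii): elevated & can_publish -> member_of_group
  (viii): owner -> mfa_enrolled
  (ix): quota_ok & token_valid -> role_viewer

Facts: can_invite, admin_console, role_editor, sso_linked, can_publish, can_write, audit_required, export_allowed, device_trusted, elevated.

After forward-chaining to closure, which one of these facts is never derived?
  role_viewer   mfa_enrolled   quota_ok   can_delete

can_delete

[1] (i) [export_allowed & can_write & can_publish -> ip_allowlisted]; (iv) [can_invite -> restricted_mode]; (vi) [elevated & export_allowed -> owner]; (vii) [elevated & can_publish -> member_of_group]. ⇒ new: ip_allowlisted, restricted_mode, owner, member_of_group.
[2] (viii) [owner -> mfa_enrolled]. ⇒ new: mfa_enrolled.
[3] (iii) [mfa_enrolled & restricted_mode -> quota_ok]. ⇒ new: quota_ok.
[4] (ii) [quota_ok & audit_required & ip_allowlisted -> token_valid]. ⇒ new: token_valid.
[5] (ix) [quota_ok & token_valid -> role_viewer]. ⇒ new: role_viewer.
Derived: quota_ok (round 3), role_viewer (round 5), mfa_enrolled (round 2). can_delete never appears in any round.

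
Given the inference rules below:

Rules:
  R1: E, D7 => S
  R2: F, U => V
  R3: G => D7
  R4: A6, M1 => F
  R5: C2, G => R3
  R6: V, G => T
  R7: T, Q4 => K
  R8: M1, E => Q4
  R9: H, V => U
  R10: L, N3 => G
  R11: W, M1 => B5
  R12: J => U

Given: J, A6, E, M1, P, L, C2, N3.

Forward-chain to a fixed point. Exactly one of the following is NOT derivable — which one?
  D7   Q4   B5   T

Round 1 — R4, R8, R10, R12, derive F, Q4, G, U.
Round 2 — R2, R3, R5, derive V, D7, R3.
Round 3 — R1, R6, derive S, T.
Round 4 — R7, derive K.
Derived: T (round 3), D7 (round 2), Q4 (round 1). B5 never appears in any round.

B5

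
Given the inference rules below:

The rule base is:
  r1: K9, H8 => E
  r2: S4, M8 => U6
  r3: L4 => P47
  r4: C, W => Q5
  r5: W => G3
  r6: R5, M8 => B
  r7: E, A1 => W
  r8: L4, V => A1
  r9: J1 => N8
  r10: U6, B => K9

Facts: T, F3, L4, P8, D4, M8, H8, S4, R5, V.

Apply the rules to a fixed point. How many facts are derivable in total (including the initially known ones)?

Round 1 fires r2, r3, r6, r8, giving U6, P47, B, A1.
Round 2 fires r10, giving K9.
Round 3 fires r1, giving E.
Round 4 fires r7, giving W.
Round 5 fires r5, giving G3.
Closure: {A1, B, D4, E, F3, G3, H8, K9, L4, M8, P47, P8, R5, S4, T, U6, V, W} — 18 facts.

18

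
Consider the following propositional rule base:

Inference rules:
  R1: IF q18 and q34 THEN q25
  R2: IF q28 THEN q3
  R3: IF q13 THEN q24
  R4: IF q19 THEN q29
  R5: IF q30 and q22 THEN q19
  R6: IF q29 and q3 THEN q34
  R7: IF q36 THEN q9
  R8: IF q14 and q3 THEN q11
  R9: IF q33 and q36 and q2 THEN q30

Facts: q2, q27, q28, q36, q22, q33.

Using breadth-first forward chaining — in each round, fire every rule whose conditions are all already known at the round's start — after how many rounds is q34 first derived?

Round 1 — R2, R7, R9, derive q3, q9, q30.
Round 2 — R5, derive q19.
Round 3 — R4, derive q29.
Round 4 — R6, derive q34.
q34 first appears in round 4.

4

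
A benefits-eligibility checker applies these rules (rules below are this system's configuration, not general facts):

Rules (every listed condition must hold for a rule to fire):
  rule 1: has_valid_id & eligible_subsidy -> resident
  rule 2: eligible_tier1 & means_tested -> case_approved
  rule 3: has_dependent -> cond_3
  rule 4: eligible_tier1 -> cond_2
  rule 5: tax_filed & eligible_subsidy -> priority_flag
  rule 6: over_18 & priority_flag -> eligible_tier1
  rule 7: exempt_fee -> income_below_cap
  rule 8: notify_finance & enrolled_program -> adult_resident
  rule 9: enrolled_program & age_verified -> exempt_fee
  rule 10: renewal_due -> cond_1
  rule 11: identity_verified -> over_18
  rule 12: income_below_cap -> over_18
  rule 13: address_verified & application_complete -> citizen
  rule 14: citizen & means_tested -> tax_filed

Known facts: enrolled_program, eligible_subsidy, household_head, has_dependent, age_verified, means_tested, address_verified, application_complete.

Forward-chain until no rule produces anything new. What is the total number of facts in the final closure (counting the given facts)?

Round 1 — rule 3, rule 9, rule 13, derive cond_3, exempt_fee, citizen.
Round 2 — rule 7, rule 14, derive income_below_cap, tax_filed.
Round 3 — rule 5, rule 12, derive priority_flag, over_18.
Round 4 — rule 6, derive eligible_tier1.
Round 5 — rule 2, rule 4, derive case_approved, cond_2.
Closure: {address_verified, age_verified, application_complete, case_approved, citizen, cond_2, cond_3, eligible_subsidy, eligible_tier1, enrolled_program, exempt_fee, has_dependent, household_head, income_below_cap, means_tested, over_18, priority_flag, tax_filed} — 18 facts.

18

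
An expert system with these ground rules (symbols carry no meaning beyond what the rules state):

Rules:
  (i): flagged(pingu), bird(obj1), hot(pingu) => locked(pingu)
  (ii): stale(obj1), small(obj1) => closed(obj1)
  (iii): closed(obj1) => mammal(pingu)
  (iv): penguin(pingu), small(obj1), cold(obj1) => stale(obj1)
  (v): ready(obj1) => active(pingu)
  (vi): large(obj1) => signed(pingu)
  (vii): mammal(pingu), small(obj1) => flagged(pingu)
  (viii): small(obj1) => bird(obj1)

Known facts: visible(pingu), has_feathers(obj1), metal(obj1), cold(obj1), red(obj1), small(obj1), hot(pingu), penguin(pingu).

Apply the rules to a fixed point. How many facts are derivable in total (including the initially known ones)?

Round 1 — (iv), (viii), derive stale(obj1), bird(obj1).
Round 2 — (ii), derive closed(obj1).
Round 3 — (iii), derive mammal(pingu).
Round 4 — (vii), derive flagged(pingu).
Round 5 — (i), derive locked(pingu).
Closure: {bird(obj1), closed(obj1), cold(obj1), flagged(pingu), has_feathers(obj1), hot(pingu), locked(pingu), mammal(pingu), metal(obj1), penguin(pingu), red(obj1), small(obj1), stale(obj1), visible(pingu)} — 14 facts.

14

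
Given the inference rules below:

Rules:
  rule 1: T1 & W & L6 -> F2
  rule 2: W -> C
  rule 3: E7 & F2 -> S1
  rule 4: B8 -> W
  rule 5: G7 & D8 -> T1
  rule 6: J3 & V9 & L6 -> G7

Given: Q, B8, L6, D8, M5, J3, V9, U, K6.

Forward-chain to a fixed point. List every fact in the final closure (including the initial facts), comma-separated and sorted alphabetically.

B8, C, D8, F2, G7, J3, K6, L6, M5, Q, T1, U, V9, W

Round 1 fires rule 4, rule 6, giving W, G7.
Round 2 fires rule 2, rule 5, giving C, T1.
Round 3 fires rule 1, giving F2.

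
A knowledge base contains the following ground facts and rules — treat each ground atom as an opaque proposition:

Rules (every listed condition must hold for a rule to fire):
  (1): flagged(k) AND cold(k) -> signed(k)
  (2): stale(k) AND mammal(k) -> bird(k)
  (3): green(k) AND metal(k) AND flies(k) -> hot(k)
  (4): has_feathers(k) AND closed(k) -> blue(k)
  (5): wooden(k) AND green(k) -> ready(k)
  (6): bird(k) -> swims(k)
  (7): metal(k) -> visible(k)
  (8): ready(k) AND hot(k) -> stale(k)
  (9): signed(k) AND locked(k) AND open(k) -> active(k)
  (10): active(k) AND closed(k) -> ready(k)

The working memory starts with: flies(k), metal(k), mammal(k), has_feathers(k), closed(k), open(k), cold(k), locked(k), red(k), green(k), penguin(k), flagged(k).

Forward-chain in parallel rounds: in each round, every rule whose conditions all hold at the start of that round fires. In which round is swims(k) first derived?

[1] (1) [flagged(k) AND cold(k) -> signed(k)]; (3) [green(k) AND metal(k) AND flies(k) -> hot(k)]; (4) [has_feathers(k) AND closed(k) -> blue(k)]; (7) [metal(k) -> visible(k)]. ⇒ new: signed(k), hot(k), blue(k), visible(k).
[2] (9) [signed(k) AND locked(k) AND open(k) -> active(k)]. ⇒ new: active(k).
[3] (10) [active(k) AND closed(k) -> ready(k)]. ⇒ new: ready(k).
[4] (8) [ready(k) AND hot(k) -> stale(k)]. ⇒ new: stale(k).
[5] (2) [stale(k) AND mammal(k) -> bird(k)]. ⇒ new: bird(k).
[6] (6) [bird(k) -> swims(k)]. ⇒ new: swims(k).
swims(k) first appears in round 6.

6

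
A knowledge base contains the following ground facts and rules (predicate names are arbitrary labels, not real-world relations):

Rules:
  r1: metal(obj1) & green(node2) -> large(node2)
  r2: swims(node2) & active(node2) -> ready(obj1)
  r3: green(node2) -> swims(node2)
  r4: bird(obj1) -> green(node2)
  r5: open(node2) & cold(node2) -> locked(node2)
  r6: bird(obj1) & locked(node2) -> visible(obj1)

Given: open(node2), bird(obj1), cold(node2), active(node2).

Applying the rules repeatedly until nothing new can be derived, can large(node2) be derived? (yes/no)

no

Round 1 fires r4, r5, giving green(node2), locked(node2).
Round 2 fires r3, r6, giving swims(node2), visible(obj1).
Round 3 fires r2, giving ready(obj1).
Fixed point reached. large(node2) is concluded only by r1; r1 needs metal(obj1) (never derived).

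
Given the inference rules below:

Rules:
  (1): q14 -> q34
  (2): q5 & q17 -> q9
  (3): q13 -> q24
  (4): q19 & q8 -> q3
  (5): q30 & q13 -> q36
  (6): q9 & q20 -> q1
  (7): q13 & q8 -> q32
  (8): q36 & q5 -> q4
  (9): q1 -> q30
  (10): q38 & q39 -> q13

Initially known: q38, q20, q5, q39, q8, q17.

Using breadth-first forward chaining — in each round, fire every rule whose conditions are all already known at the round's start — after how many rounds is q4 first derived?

[1] (2) [q5 & q17 -> q9]; (10) [q38 & q39 -> q13]. ⇒ new: q9, q13.
[2] (3) [q13 -> q24]; (6) [q9 & q20 -> q1]; (7) [q13 & q8 -> q32]. ⇒ new: q24, q1, q32.
[3] (9) [q1 -> q30]. ⇒ new: q30.
[4] (5) [q30 & q13 -> q36]. ⇒ new: q36.
[5] (8) [q36 & q5 -> q4]. ⇒ new: q4.
q4 first appears in round 5.

5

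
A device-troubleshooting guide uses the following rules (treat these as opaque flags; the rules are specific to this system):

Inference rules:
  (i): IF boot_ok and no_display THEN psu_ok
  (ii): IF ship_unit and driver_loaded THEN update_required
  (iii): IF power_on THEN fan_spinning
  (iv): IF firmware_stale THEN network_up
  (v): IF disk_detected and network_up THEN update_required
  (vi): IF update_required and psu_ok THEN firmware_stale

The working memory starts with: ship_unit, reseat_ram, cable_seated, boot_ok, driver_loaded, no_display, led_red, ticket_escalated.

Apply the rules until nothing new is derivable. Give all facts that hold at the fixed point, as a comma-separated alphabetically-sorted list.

[1] (i) [IF boot_ok and no_display THEN psu_ok]; (ii) [IF ship_unit and driver_loaded THEN update_required]. ⇒ new: psu_ok, update_required.
[2] (vi) [IF update_required and psu_ok THEN firmware_stale]. ⇒ new: firmware_stale.
[3] (iv) [IF firmware_stale THEN network_up]. ⇒ new: network_up.

boot_ok, cable_seated, driver_loaded, firmware_stale, led_red, network_up, no_display, psu_ok, reseat_ram, ship_unit, ticket_escalated, update_required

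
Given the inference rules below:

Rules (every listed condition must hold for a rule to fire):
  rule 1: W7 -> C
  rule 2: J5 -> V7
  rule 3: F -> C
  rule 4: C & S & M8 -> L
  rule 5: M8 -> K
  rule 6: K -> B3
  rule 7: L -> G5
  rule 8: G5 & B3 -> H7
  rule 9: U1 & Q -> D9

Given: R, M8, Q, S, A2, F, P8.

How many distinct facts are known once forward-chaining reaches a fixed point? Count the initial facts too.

Round 1 — rule 3, rule 5, derive C, K.
Round 2 — rule 4, rule 6, derive L, B3.
Round 3 — rule 7, derive G5.
Round 4 — rule 8, derive H7.
Closure: {A2, B3, C, F, G5, H7, K, L, M8, P8, Q, R, S} — 13 facts.

13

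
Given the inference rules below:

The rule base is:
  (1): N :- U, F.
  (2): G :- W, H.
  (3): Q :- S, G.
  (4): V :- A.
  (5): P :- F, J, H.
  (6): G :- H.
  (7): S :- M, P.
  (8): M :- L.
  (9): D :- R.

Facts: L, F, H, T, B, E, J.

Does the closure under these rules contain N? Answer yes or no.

no

Round 1 fires (5), (6), (8), giving P, G, M.
Round 2 fires (7), giving S.
Round 3 fires (3), giving Q.
Fixed point reached. N is concluded only by (1); (1) needs U (never derived).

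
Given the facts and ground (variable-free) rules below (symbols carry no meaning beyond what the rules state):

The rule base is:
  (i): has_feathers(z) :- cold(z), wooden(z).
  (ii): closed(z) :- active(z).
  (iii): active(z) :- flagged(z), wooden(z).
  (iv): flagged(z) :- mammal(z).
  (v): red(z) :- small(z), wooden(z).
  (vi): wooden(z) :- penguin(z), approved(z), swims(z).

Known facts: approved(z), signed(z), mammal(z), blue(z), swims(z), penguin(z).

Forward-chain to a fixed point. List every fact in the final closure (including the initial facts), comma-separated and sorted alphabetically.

active(z), approved(z), blue(z), closed(z), flagged(z), mammal(z), penguin(z), signed(z), swims(z), wooden(z)

Round 1: (iv) [flagged(z) :- mammal(z).]; (vi) [wooden(z) :- penguin(z), approved(z), swims(z).]. Adds flagged(z), wooden(z).
Round 2: (iii) [active(z) :- flagged(z), wooden(z).]. Adds active(z).
Round 3: (ii) [closed(z) :- active(z).]. Adds closed(z).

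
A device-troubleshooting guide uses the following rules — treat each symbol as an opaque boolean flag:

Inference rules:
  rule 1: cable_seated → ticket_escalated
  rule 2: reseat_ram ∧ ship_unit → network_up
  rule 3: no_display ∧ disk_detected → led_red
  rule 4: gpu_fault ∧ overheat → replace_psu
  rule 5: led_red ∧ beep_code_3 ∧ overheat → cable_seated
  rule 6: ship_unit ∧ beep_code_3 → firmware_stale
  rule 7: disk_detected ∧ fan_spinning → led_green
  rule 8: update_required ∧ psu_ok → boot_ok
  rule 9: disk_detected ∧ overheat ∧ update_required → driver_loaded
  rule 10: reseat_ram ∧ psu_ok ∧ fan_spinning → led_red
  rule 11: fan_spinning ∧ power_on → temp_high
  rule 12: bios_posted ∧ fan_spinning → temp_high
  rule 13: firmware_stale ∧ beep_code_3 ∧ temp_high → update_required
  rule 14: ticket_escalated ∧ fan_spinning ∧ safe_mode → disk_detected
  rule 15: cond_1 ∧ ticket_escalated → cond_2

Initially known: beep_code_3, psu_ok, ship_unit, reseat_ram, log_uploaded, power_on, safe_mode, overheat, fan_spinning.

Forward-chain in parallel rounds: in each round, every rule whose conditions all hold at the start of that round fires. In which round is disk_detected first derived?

[1] rule 2 [reseat_ram ∧ ship_unit → network_up]; rule 6 [ship_unit ∧ beep_code_3 → firmware_stale]; rule 10 [reseat_ram ∧ psu_ok ∧ fan_spinning → led_red]; rule 11 [fan_spinning ∧ power_on → temp_high]. ⇒ new: network_up, firmware_stale, led_red, temp_high.
[2] rule 5 [led_red ∧ beep_code_3 ∧ overheat → cable_seated]; rule 13 [firmware_stale ∧ beep_code_3 ∧ temp_high → update_required]. ⇒ new: cable_seated, update_required.
[3] rule 1 [cable_seated → ticket_escalated]; rule 8 [update_required ∧ psu_ok → boot_ok]. ⇒ new: ticket_escalated, boot_ok.
[4] rule 14 [ticket_escalated ∧ fan_spinning ∧ safe_mode → disk_detected]. ⇒ new: disk_detected.
disk_detected first appears in round 4.

4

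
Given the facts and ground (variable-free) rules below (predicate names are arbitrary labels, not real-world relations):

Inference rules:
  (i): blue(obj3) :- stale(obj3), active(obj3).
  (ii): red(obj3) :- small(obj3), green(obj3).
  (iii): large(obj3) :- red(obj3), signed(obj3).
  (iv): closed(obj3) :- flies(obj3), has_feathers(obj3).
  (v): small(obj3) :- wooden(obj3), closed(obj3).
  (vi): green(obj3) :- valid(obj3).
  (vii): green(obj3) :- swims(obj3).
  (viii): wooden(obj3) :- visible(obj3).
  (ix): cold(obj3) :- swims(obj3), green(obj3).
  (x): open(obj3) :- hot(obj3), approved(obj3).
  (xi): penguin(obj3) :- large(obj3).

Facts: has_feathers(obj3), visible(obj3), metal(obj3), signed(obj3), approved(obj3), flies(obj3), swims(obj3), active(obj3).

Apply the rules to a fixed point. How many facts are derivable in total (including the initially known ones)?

Round 1 — (iv), (vii), (viii), derive closed(obj3), green(obj3), wooden(obj3).
Round 2 — (v), (ix), derive small(obj3), cold(obj3).
Round 3 — (ii), derive red(obj3).
Round 4 — (iii), derive large(obj3).
Round 5 — (xi), derive penguin(obj3).
Closure: {active(obj3), approved(obj3), closed(obj3), cold(obj3), flies(obj3), green(obj3), has_feathers(obj3), large(obj3), metal(obj3), penguin(obj3), red(obj3), signed(obj3), small(obj3), swims(obj3), visible(obj3), wooden(obj3)} — 16 facts.

16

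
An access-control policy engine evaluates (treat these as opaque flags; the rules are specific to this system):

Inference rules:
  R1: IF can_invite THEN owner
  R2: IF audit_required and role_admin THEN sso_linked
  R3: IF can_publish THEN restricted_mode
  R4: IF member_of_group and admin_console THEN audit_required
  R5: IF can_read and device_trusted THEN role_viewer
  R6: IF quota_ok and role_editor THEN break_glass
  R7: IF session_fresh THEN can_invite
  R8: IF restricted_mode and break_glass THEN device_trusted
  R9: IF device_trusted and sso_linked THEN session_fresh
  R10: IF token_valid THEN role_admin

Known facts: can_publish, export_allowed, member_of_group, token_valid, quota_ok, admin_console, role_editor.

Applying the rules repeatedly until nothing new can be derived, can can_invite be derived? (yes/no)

Round 1: R3 [IF can_publish THEN restricted_mode]; R4 [IF member_of_group and admin_console THEN audit_required]; R6 [IF quota_ok and role_editor THEN break_glass]; R10 [IF token_valid THEN role_admin]. Adds restricted_mode, audit_required, break_glass, role_admin.
Round 2: R2 [IF audit_required and role_admin THEN sso_linked]; R8 [IF restricted_mode and break_glass THEN device_trusted]. Adds sso_linked, device_trusted.
Round 3: R9 [IF device_trusted and sso_linked THEN session_fresh]. Adds session_fresh.
Round 4: R7 [IF session_fresh THEN can_invite]. Adds can_invite.
Round 5: R1 [IF can_invite THEN owner]. Adds owner.
can_invite appears in round 4, so it is derivable.

yes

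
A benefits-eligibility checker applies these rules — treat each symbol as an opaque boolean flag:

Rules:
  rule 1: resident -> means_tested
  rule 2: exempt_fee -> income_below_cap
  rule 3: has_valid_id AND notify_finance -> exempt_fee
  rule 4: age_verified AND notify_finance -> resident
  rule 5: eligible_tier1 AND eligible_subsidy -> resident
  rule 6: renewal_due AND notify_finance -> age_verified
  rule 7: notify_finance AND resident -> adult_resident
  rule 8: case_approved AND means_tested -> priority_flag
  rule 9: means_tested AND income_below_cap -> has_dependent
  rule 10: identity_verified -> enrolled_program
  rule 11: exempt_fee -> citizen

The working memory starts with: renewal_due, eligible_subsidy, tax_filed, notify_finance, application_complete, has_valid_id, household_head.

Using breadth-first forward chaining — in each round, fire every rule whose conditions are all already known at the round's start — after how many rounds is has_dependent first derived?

4

Round 1 fires rule 3, rule 6, giving exempt_fee, age_verified.
Round 2 fires rule 2, rule 4, rule 11, giving income_below_cap, resident, citizen.
Round 3 fires rule 1, rule 7, giving means_tested, adult_resident.
Round 4 fires rule 9, giving has_dependent.
has_dependent first appears in round 4.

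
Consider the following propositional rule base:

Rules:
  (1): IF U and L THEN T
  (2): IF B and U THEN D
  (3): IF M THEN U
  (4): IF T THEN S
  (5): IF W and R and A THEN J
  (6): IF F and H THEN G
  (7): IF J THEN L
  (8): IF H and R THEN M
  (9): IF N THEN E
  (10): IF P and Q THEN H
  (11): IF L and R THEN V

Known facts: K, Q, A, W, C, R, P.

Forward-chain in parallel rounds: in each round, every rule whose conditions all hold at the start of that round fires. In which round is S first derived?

5

Round 1 — (5), (10), derive J, H.
Round 2 — (7), (8), derive L, M.
Round 3 — (3), (11), derive U, V.
Round 4 — (1), derive T.
Round 5 — (4), derive S.
S first appears in round 5.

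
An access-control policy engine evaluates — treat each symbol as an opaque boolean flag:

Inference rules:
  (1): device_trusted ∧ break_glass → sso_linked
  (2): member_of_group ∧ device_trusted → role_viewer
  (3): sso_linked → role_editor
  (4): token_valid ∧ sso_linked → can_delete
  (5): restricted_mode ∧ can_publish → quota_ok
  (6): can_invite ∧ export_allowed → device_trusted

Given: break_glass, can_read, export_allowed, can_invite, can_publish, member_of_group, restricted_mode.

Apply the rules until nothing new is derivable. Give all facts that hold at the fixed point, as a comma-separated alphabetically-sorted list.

break_glass, can_invite, can_publish, can_read, device_trusted, export_allowed, member_of_group, quota_ok, restricted_mode, role_editor, role_viewer, sso_linked

Round 1 fires (5), (6), giving quota_ok, device_trusted.
Round 2 fires (1), (2), giving sso_linked, role_viewer.
Round 3 fires (3), giving role_editor.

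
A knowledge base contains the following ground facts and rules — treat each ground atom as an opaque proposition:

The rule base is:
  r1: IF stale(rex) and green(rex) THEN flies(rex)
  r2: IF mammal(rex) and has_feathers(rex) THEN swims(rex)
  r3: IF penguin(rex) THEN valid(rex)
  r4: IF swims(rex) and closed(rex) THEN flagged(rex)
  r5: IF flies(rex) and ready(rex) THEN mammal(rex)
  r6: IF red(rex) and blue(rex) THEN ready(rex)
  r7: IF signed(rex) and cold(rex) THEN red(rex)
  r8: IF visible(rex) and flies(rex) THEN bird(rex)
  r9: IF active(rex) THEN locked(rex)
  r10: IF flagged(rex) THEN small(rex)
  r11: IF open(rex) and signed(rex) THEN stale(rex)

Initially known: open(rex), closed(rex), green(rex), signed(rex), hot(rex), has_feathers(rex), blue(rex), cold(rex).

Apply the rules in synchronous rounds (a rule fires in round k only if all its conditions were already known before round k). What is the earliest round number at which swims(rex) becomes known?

4

[1] r7 [IF signed(rex) and cold(rex) THEN red(rex)]; r11 [IF open(rex) and signed(rex) THEN stale(rex)]. ⇒ new: red(rex), stale(rex).
[2] r1 [IF stale(rex) and green(rex) THEN flies(rex)]; r6 [IF red(rex) and blue(rex) THEN ready(rex)]. ⇒ new: flies(rex), ready(rex).
[3] r5 [IF flies(rex) and ready(rex) THEN mammal(rex)]. ⇒ new: mammal(rex).
[4] r2 [IF mammal(rex) and has_feathers(rex) THEN swims(rex)]. ⇒ new: swims(rex).
swims(rex) first appears in round 4.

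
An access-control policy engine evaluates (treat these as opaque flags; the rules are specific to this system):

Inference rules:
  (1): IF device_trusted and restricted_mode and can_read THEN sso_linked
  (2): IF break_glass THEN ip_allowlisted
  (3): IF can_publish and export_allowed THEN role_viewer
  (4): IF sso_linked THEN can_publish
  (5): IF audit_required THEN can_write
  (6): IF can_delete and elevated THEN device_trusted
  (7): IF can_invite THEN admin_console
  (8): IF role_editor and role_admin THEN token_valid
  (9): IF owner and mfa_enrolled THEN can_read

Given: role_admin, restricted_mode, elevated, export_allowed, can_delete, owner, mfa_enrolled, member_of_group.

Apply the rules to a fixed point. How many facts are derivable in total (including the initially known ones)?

Round 1 — (6), (9), derive device_trusted, can_read.
Round 2 — (1), derive sso_linked.
Round 3 — (4), derive can_publish.
Round 4 — (3), derive role_viewer.
Closure: {can_delete, can_publish, can_read, device_trusted, elevated, export_allowed, member_of_group, mfa_enrolled, owner, restricted_mode, role_admin, role_viewer, sso_linked} — 13 facts.

13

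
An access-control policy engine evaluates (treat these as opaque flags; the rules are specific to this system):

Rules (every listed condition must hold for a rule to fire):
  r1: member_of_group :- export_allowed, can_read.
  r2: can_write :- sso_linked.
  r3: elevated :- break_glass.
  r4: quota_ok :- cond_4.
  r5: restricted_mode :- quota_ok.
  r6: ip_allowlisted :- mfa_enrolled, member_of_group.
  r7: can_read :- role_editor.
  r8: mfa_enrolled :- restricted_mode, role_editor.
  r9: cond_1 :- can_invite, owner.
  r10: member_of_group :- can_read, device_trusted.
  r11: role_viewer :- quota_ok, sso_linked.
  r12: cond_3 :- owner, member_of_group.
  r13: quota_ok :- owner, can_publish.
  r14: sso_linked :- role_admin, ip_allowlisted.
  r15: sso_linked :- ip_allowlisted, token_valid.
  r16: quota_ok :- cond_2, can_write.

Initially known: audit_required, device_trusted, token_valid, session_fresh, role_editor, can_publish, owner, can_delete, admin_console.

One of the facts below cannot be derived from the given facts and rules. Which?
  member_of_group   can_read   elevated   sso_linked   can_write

elevated

[1] r7 [can_read :- role_editor.]; r13 [quota_ok :- owner, can_publish.]. ⇒ new: can_read, quota_ok.
[2] r5 [restricted_mode :- quota_ok.]; r10 [member_of_group :- can_read, device_trusted.]. ⇒ new: restricted_mode, member_of_group.
[3] r8 [mfa_enrolled :- restricted_mode, role_editor.]; r12 [cond_3 :- owner, member_of_group.]. ⇒ new: mfa_enrolled, cond_3.
[4] r6 [ip_allowlisted :- mfa_enrolled, member_of_group.]. ⇒ new: ip_allowlisted.
[5] r15 [sso_linked :- ip_allowlisted, token_valid.]. ⇒ new: sso_linked.
[6] r2 [can_write :- sso_linked.]; r11 [role_viewer :- quota_ok, sso_linked.]. ⇒ new: can_write, role_viewer.
Derived: can_write (round 6), member_of_group (round 2), can_read (round 1), sso_linked (round 5). elevated never appears in any round.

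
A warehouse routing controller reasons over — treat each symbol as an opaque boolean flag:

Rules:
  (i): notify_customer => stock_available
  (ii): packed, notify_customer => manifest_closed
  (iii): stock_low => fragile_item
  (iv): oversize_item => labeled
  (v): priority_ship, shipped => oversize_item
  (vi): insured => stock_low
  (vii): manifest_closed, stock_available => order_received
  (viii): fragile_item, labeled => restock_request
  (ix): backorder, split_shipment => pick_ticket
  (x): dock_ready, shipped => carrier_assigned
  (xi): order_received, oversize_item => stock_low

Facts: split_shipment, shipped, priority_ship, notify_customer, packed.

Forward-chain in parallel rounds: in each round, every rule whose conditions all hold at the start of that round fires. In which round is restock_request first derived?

5

[1] (i) [notify_customer => stock_available]; (ii) [packed, notify_customer => manifest_closed]; (v) [priority_ship, shipped => oversize_item]. ⇒ new: stock_available, manifest_closed, oversize_item.
[2] (iv) [oversize_item => labeled]; (vii) [manifest_closed, stock_available => order_received]. ⇒ new: labeled, order_received.
[3] (xi) [order_received, oversize_item => stock_low]. ⇒ new: stock_low.
[4] (iii) [stock_low => fragile_item]. ⇒ new: fragile_item.
[5] (viii) [fragile_item, labeled => restock_request]. ⇒ new: restock_request.
restock_request first appears in round 5.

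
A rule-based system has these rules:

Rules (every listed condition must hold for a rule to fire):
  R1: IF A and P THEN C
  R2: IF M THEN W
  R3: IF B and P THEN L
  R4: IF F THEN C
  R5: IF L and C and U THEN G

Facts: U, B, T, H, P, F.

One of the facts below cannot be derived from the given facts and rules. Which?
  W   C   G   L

[1] R3 [IF B and P THEN L]; R4 [IF F THEN C]. ⇒ new: L, C.
[2] R5 [IF L and C and U THEN G]. ⇒ new: G.
Derived: L (round 1), G (round 2), C (round 1). W never appears in any round.

W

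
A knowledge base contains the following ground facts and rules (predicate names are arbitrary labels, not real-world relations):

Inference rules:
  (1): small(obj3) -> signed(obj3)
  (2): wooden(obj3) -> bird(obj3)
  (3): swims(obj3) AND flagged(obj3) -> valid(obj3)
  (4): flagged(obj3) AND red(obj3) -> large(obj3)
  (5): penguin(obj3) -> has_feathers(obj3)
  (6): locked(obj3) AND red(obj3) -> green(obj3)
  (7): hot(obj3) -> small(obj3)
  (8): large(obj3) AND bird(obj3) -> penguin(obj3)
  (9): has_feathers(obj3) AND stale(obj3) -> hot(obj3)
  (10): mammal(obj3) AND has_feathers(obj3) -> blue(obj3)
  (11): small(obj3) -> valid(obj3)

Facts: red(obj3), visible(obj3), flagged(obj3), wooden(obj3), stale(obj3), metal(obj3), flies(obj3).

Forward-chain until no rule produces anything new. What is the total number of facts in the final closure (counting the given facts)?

15

Round 1 fires (2), (4), giving bird(obj3), large(obj3).
Round 2 fires (8), giving penguin(obj3).
Round 3 fires (5), giving has_feathers(obj3).
Round 4 fires (9), giving hot(obj3).
Round 5 fires (7), giving small(obj3).
Round 6 fires (1), (11), giving signed(obj3), valid(obj3).
Closure: {bird(obj3), flagged(obj3), flies(obj3), has_feathers(obj3), hot(obj3), large(obj3), metal(obj3), penguin(obj3), red(obj3), signed(obj3), small(obj3), stale(obj3), valid(obj3), visible(obj3), wooden(obj3)} — 15 facts.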